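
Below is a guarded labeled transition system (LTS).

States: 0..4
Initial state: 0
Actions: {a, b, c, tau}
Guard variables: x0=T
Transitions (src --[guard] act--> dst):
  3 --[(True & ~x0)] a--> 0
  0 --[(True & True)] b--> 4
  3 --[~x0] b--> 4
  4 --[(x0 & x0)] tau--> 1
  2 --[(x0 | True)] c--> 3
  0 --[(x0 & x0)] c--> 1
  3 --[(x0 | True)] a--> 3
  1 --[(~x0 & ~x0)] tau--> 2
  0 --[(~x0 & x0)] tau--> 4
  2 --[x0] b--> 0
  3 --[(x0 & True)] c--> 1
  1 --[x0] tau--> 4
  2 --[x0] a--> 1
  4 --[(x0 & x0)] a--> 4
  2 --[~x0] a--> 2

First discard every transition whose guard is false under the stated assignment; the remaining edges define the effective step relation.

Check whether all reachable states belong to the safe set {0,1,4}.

Inv-set: {0,1,4}
R = {0,1,4}
  0: ✓
  1: ✓
  4: ✓

Answer: INVARIANT HOLDS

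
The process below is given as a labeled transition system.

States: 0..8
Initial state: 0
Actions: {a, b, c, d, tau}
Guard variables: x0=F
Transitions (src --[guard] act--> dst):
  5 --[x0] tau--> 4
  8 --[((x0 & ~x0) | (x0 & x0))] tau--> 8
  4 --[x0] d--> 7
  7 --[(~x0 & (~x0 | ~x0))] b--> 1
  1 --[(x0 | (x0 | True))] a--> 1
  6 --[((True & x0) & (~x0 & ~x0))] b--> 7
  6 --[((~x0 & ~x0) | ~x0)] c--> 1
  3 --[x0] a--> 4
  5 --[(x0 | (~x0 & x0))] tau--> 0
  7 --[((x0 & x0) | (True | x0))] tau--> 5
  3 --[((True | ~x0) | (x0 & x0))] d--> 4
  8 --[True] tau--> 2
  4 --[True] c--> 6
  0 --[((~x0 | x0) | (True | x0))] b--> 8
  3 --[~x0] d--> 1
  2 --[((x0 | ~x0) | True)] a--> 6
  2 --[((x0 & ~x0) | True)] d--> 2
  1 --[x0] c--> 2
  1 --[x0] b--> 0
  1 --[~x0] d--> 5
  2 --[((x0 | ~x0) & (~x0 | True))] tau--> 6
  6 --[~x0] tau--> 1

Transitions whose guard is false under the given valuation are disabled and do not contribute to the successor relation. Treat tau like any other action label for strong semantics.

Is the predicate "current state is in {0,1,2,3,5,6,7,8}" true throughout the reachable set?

Inv-set: {0,1,2,3,5,6,7,8}
Reach set: {0,1,2,5,6,8}
  0: ✓
  1: ✓
  2: ✓
  5: ✓
  6: ✓
  8: ✓

Answer: INVARIANT HOLDS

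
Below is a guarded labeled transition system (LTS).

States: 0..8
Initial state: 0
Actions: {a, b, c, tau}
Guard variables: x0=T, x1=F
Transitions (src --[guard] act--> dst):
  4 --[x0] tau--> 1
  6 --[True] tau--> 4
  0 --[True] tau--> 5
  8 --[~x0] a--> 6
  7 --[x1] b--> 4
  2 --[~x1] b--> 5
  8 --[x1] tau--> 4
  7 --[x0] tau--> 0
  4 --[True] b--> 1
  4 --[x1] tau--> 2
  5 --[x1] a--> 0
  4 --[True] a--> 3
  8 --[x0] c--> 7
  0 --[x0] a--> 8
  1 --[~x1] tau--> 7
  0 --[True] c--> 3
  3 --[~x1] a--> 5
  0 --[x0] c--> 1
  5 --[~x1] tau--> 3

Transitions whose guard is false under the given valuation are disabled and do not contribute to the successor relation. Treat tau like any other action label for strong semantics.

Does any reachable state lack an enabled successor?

Reach set: {0,1,3,5,7,8}
  0: a→8  c→1  c→3  tau→5  [deg 4]
  1: tau→7  [deg 1]
  3: a→5  [deg 1]
  5: tau→3  [deg 1]
  7: tau→0  [deg 1]
  8: c→7  [deg 1]

Answer: DEADLOCK-FREE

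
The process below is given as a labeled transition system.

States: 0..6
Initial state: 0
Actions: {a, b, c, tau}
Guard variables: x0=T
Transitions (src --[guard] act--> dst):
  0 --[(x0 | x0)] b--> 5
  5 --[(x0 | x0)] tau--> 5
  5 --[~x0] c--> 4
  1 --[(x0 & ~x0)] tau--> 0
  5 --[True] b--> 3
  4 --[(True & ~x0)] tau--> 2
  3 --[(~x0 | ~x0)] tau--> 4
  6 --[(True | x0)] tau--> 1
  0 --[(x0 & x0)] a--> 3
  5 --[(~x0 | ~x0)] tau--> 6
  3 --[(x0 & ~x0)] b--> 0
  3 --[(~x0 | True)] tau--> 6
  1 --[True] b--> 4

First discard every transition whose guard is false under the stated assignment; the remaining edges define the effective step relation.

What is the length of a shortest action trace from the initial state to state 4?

Breadth-first toward 4:
  depth 0: {0}
  depth 1: {3,5}
  depth 2: {6}
  depth 3: {1}
  depth 4: {4}
4 enters at depth 4; path a·tau·tau·b

Answer: 4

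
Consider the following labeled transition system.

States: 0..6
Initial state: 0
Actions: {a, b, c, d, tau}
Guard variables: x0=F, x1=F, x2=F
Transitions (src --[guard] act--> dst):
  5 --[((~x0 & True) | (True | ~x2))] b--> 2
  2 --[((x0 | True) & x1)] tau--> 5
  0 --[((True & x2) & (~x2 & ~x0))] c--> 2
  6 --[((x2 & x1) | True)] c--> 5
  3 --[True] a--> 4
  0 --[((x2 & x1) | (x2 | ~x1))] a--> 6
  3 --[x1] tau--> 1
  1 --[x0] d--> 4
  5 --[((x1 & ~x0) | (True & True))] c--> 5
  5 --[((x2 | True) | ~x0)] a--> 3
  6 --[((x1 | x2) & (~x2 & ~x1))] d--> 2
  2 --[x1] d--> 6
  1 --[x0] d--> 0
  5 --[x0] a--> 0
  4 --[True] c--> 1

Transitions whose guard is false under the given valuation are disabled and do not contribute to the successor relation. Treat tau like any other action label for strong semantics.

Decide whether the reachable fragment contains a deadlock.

Answer: DEADLOCK at state 1

Analysis:
Reachable = {0,1,2,3,4,5,6}
  0: a→6  [1 exit(s)]
  1: ∅  [STUCK]
  2: ∅  [STUCK]
  3: a→4  [1 exit(s)]
  4: c→1  [1 exit(s)]
  5: a→3  b→2  c→5  [3 exit(s)]
  6: c→5  [1 exit(s)]
trace reaching 1: a·c·a·a·c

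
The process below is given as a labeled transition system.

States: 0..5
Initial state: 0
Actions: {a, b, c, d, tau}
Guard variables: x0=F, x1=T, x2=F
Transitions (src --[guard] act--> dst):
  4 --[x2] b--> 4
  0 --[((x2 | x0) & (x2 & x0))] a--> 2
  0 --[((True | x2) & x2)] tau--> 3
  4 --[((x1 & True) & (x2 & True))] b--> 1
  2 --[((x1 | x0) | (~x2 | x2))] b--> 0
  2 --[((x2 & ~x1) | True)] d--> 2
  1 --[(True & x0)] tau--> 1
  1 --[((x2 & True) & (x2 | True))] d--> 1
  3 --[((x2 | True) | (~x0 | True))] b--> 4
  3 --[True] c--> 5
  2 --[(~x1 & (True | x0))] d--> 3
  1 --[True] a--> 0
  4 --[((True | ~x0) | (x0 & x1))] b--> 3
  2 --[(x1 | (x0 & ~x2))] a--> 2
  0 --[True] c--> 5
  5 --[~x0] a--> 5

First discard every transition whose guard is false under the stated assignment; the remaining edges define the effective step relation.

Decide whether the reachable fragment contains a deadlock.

Answer: DEADLOCK-FREE

Analysis:
R = {0,5}
  0: c→5  [1 out]
  5: a→5  [1 out]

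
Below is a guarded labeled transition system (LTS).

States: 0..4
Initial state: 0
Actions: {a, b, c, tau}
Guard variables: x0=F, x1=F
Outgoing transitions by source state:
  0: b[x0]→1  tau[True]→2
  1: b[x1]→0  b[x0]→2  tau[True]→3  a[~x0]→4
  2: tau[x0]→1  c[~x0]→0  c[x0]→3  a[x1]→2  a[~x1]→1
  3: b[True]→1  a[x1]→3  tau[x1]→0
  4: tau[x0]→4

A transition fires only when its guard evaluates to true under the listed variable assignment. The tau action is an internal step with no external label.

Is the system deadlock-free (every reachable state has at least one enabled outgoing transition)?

R = {0,1,2,3,4}
  0: tau→2  [deg 1]
  1: a→4  tau→3  [deg 2]
  2: a→1  c→0  [deg 2]
  3: b→1  [deg 1]
  4: ∅  [deadlock]
trace reaching 4: tau·a·a

Answer: DEADLOCK at state 4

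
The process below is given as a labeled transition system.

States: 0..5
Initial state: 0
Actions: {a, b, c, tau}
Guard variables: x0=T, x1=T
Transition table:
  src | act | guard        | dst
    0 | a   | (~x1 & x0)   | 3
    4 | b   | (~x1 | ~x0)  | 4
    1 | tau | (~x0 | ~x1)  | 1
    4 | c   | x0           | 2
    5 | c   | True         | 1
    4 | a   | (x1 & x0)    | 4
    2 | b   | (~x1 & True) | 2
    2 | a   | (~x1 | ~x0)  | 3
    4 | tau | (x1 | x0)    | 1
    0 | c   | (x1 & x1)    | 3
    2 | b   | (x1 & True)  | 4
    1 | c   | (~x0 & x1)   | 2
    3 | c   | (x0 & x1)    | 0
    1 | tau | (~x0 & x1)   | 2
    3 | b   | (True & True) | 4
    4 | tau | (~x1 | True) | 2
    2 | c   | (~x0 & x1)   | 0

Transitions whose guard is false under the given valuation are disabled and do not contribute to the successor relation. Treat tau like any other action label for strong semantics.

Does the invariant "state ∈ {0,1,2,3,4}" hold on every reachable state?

Answer: INVARIANT HOLDS

Analysis:
Safe = {0,1,2,3,4}
Reach set: {0,1,2,3,4}
  0: safe
  1: safe
  2: safe
  3: safe
  4: safe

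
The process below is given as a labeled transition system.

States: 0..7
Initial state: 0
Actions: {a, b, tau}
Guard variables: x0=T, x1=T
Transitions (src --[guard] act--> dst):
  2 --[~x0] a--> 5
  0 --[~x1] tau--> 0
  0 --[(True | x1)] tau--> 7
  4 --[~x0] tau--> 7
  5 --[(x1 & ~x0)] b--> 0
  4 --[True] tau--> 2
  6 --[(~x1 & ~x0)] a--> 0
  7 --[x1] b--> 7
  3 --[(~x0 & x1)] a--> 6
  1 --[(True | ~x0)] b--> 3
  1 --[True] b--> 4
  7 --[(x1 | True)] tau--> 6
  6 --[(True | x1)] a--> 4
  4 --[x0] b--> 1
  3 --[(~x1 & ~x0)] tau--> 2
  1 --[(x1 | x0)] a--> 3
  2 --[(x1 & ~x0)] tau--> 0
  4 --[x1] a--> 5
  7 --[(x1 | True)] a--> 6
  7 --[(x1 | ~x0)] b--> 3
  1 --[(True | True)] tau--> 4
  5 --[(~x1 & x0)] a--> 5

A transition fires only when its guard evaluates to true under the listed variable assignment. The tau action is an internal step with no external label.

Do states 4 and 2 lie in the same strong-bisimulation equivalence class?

Answer: NOT BISIMILAR

Trace:
Compute ~ classes (split until stable):
  π0 = {{0,1,2,3,4,5,6,7}}
  π1 = {{0},{1,4,7},{2,3,5},{6}}
  π2 = {{0},{1},{2,3,5},{4},{6},{7}}
stable after 3 split(s): 6 block(s)
4∈{4}, 2∈{2,3,5}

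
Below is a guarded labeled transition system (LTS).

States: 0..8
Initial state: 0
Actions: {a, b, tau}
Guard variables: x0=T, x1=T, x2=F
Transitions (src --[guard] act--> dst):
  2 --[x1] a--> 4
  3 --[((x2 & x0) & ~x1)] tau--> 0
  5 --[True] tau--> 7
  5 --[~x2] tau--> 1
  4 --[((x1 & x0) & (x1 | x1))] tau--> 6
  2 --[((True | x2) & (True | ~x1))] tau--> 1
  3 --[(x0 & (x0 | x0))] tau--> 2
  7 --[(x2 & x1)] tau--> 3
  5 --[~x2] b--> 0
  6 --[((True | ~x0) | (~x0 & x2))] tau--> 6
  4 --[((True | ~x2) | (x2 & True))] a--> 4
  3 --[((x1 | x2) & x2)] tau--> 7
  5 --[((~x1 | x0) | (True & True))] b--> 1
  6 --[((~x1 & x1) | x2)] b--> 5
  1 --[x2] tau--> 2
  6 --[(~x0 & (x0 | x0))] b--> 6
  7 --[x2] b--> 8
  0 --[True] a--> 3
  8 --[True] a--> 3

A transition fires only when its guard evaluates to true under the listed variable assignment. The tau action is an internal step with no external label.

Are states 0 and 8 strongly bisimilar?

Compute ~ classes (split until stable):
  P[0] = {{0,1,2,3,4,5,6,7,8}}
  P[1] = {{0,8},{1,7},{2,4},{3,6},{5}}
  P[2] = {{0,8},{1,7},{2},{3},{4},{5},{6}}
Fixed point at round 3; 7 class(es).
class of 0: {0,8}; class of 8: {0,8}

Answer: BISIMILAR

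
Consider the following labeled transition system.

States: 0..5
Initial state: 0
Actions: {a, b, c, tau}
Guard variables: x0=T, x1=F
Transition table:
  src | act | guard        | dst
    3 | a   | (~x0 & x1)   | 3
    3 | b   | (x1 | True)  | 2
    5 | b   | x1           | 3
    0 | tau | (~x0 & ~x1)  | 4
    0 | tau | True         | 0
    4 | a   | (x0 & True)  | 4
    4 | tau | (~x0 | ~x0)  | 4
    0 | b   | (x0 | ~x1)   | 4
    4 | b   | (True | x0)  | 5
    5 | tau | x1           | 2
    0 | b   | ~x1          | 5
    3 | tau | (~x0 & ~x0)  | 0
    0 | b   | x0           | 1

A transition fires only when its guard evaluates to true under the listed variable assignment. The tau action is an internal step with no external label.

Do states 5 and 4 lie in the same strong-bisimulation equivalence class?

Bisimulation quotient by refinement:
  P[0] = {{0,1,2,3,4,5}}
  P[1] = {{0},{1,2,5},{3},{4}}
Fixed point at round 2; 4 class(es).
5∈{1,2,5}, 4∈{4}

Answer: NOT BISIMILAR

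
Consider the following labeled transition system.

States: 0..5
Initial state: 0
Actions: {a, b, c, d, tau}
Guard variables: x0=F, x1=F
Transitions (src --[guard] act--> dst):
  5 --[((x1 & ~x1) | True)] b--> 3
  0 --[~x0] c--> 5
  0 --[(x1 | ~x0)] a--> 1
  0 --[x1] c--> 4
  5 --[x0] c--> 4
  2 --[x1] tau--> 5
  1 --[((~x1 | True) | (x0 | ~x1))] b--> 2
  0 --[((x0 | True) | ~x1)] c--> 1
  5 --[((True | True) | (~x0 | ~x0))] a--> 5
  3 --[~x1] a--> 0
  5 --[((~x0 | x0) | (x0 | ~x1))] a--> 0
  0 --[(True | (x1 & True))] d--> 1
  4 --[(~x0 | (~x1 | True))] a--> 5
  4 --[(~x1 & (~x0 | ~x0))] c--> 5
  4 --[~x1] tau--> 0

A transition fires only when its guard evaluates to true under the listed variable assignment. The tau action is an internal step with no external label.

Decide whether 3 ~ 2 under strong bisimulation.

Answer: NOT BISIMILAR

Working:
Refine partition for ~:
  round 0: {{0,1,2,3,4,5}}
  round 1: {{0},{1},{2},{3},{4},{5}}
6 equivalence class(es) (converged in 2)
[3]={3}  [2]={2}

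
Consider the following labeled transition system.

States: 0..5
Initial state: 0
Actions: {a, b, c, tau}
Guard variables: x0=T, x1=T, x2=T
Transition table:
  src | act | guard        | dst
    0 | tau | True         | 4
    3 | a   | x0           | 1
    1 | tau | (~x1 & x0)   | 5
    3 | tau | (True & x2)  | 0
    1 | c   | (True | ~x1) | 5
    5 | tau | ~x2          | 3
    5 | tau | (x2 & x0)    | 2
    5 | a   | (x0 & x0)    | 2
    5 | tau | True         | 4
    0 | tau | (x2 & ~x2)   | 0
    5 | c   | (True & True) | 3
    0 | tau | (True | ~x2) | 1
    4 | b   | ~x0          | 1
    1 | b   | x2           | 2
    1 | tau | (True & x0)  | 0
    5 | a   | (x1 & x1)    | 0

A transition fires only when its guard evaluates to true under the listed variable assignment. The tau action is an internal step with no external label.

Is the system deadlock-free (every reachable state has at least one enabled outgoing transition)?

Answer: DEADLOCK at state 2

Analysis:
Reach set: {0,1,2,3,4,5}
  0: tau→1  tau→4  [2 out]
  1: b→2  c→5  tau→0  [3 out]
  2: ∅  [STUCK]
  3: a→1  tau→0  [2 out]
  4: ∅  [STUCK]
  5: a→0  a→2  c→3  tau→2  tau→4  [5 out]
Path to 2: tau·b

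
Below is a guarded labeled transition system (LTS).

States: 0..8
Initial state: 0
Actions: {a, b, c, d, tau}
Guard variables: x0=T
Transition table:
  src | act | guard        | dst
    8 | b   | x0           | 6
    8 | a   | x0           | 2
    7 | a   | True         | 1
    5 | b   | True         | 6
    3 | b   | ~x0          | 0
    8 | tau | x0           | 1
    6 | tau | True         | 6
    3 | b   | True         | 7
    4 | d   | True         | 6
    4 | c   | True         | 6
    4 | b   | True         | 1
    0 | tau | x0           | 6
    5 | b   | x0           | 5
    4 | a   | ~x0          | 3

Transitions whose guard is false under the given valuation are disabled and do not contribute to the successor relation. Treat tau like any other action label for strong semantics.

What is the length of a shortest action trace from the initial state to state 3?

BFS to 3:
  Layer 0: {0}
  Layer 1: {6}
3 never appears.

Answer: UNREACHABLE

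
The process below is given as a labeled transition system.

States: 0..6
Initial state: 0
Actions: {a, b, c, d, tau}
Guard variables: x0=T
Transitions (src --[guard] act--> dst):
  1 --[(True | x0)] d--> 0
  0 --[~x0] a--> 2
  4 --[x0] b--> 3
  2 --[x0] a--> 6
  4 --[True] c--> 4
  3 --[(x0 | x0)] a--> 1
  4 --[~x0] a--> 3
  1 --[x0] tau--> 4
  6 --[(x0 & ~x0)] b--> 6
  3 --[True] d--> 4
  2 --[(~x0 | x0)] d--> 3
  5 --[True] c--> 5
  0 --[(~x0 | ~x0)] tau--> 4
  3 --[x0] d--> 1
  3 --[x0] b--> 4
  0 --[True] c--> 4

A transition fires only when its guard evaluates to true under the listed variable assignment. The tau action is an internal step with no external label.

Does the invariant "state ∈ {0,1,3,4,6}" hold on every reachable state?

Answer: INVARIANT HOLDS

Analysis:
Safe = {0,1,3,4,6}
Reachable = {0,1,3,4}
  0: ✓
  1: ✓
  3: ✓
  4: ✓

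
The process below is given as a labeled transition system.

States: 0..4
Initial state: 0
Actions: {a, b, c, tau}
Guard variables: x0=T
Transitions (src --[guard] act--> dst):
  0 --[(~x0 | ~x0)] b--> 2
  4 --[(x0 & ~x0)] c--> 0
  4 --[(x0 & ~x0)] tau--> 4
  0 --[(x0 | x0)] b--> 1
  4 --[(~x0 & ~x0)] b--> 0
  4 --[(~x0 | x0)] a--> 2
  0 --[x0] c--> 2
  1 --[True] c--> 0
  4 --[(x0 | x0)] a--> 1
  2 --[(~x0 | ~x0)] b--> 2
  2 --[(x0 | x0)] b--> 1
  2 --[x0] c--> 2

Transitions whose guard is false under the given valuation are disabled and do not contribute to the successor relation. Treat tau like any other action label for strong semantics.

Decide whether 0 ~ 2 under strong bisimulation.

Answer: BISIMILAR

Analysis:
Compute ~ classes (split until stable):
  P[0] = {{0,1,2,3,4}}
  P[1] = {{0,2},{1},{3},{4}}
stable after 2 split(s): 4 block(s)
class of 0: {0,2}; class of 2: {0,2}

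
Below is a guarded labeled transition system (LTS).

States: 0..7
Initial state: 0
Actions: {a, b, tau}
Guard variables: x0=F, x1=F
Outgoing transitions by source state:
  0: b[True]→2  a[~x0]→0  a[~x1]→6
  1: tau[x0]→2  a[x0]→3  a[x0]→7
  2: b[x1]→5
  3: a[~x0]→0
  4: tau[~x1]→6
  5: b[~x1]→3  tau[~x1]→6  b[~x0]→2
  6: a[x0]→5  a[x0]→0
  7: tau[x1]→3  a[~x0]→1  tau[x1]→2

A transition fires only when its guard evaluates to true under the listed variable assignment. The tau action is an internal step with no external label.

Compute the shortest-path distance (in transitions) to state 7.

Answer: UNREACHABLE

Trace:
BFS to 7:
  depth 0: {0}
  depth 1: {2,6}
7 never appears.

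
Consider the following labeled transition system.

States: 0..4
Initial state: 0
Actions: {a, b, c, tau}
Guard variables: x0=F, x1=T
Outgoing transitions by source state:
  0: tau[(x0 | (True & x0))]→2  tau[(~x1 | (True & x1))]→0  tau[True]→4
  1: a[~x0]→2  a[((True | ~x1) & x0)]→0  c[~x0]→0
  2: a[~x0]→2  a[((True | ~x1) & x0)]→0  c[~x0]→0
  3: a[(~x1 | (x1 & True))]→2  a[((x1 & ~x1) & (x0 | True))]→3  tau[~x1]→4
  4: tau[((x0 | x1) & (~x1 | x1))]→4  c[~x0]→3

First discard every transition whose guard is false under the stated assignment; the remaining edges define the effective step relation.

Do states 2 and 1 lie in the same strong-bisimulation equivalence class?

Bisimulation quotient by refinement:
  π0 = {{0,1,2,3,4}}
  π1 = {{0},{1,2},{3},{4}}
4 equivalence class(es) (converged in 2)
class of 2: {1,2}; class of 1: {1,2}

Answer: BISIMILAR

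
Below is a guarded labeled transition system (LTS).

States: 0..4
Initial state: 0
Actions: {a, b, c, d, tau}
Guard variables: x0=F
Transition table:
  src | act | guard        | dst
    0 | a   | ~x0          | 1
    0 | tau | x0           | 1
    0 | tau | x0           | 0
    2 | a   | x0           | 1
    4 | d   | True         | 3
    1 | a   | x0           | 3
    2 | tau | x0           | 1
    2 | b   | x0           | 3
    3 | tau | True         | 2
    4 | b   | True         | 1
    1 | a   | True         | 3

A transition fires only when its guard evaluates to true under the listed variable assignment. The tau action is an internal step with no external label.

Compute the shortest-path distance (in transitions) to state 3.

Breadth-first toward 3:
  Layer 0: {0}
  Layer 1: {1}
  Layer 2: {3}
3 enters at depth 2; path a·a

Answer: 2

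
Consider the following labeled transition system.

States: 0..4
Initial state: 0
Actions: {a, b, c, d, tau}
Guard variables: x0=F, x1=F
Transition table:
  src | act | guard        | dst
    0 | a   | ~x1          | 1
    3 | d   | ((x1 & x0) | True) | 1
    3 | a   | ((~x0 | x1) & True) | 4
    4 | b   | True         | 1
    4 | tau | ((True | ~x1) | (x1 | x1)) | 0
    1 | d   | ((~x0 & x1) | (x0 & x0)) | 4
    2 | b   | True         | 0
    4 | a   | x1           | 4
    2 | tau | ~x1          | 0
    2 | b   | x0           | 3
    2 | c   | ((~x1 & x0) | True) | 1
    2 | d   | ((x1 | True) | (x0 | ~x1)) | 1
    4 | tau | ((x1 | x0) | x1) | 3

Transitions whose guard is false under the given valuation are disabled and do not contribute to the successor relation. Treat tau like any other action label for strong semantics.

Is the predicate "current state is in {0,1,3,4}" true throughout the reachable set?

Inv-set: {0,1,3,4}
Reachable = {0,1}
  0: ✓
  1: ✓

Answer: INVARIANT HOLDS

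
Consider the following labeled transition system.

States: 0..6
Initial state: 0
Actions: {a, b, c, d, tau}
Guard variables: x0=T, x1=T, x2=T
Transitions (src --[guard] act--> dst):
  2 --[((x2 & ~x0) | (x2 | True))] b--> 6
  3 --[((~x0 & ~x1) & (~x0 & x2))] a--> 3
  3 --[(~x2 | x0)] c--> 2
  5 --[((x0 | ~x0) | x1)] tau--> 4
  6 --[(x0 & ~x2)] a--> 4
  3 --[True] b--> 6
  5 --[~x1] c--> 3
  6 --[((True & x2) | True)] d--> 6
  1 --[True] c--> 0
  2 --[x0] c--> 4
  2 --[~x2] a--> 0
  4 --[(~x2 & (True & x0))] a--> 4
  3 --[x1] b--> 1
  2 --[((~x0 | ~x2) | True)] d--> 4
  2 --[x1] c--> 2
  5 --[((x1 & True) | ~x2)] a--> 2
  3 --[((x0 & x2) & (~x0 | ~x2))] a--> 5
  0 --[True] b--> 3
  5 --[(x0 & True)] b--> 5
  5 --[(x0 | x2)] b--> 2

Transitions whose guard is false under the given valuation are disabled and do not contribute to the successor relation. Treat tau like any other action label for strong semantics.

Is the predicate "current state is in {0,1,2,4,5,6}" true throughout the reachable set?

Answer: INVARIANT VIOLATED at state 3

Analysis:
Allowed set {0,1,2,4,5,6}
R = {0,1,2,3,4,6}
  0: ok
  1: ok
  2: ok
  3: outside
  4: ok
  6: ok
witness against invariant: b → 3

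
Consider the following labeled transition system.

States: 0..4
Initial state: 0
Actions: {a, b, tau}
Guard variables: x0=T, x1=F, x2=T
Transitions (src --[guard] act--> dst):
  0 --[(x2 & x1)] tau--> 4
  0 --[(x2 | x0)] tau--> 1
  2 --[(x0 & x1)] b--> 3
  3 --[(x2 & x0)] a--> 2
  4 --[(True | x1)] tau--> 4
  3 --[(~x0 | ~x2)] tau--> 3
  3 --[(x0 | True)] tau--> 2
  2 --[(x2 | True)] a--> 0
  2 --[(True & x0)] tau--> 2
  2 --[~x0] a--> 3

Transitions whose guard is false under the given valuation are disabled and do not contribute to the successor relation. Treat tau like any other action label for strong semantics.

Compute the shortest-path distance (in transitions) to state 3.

BFS to 3:
  L0 = {0}
  L1 = {1}
3 never appears.

Answer: UNREACHABLE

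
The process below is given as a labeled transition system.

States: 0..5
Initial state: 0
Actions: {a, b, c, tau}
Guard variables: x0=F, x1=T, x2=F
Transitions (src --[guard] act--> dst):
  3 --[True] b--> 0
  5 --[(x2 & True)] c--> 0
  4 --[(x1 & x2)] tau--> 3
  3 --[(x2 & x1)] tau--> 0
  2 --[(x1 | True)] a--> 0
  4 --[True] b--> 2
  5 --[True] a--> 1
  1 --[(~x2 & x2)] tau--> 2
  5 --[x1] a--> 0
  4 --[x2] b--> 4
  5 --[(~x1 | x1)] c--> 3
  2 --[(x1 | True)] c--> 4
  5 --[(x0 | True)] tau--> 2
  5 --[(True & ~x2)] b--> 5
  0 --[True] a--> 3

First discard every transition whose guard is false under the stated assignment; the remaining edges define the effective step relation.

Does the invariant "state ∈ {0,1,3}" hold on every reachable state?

Answer: INVARIANT HOLDS

Trace:
Allowed set {0,1,3}
Reachable = {0,3}
  0: safe
  3: safe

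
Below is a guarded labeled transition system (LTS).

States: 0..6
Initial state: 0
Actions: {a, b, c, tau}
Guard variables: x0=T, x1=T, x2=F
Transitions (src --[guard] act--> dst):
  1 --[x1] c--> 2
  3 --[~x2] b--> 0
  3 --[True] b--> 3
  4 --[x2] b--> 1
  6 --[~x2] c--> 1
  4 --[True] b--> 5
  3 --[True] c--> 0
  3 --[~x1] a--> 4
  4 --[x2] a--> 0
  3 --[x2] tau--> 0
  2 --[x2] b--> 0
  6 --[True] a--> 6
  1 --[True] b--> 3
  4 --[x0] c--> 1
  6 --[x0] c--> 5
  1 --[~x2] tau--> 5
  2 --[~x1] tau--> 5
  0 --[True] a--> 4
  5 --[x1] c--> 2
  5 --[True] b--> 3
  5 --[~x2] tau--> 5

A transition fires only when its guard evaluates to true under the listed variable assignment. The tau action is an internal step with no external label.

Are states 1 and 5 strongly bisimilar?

Compute ~ classes (split until stable):
  P[0] = {{0,1,2,3,4,5,6}}
  P[1] = {{0},{1,5},{2},{3,4},{6}}
  P[2] = {{0},{1,5},{2},{3},{4},{6}}
6 equivalence class(es) (converged in 3)
class of 1: {1,5}; class of 5: {1,5}

Answer: BISIMILAR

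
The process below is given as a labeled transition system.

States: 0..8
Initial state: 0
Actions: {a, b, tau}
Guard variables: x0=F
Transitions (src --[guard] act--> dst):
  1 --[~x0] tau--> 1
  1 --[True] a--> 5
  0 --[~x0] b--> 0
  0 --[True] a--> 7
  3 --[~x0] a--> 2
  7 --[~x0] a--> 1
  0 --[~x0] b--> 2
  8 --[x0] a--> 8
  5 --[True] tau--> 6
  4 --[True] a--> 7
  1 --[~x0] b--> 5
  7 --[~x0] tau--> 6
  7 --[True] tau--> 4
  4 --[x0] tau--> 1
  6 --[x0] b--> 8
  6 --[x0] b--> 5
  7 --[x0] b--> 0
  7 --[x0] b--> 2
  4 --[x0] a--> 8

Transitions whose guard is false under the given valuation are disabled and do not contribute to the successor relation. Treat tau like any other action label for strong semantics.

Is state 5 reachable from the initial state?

Answer: REACHABLE

Working:
After dropping false guards: 12 live edges.
depth 0: {0}
depth 1: {2,7}  total {0,2,7}
depth 2: {1,4,6}  total {0,1,2,4,6,7}
depth 3: {5}  total {0,1,2,4,5,6,7}
Reachable = {0,1,2,4,5,6,7}
witness 5: a·a·a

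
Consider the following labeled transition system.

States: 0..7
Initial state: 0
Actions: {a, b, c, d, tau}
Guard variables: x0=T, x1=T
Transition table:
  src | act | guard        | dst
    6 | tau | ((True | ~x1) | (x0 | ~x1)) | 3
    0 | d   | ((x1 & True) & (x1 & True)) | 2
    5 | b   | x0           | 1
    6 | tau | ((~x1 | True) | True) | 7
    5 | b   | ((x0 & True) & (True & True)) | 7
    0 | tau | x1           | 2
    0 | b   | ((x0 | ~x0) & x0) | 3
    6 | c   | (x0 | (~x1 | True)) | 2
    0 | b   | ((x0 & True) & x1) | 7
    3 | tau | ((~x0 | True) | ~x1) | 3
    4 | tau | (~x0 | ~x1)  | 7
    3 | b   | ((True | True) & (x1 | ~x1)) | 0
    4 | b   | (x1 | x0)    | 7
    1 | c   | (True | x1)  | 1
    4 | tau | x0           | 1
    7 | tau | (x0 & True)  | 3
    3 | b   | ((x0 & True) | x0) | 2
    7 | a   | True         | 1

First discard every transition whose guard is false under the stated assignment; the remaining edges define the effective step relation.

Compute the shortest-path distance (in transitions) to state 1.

BFS to 1:
  Layer 0: {0}
  Layer 1: {2,3,7}
  Layer 2: {1}
1 enters at depth 2; path b·a

Answer: 2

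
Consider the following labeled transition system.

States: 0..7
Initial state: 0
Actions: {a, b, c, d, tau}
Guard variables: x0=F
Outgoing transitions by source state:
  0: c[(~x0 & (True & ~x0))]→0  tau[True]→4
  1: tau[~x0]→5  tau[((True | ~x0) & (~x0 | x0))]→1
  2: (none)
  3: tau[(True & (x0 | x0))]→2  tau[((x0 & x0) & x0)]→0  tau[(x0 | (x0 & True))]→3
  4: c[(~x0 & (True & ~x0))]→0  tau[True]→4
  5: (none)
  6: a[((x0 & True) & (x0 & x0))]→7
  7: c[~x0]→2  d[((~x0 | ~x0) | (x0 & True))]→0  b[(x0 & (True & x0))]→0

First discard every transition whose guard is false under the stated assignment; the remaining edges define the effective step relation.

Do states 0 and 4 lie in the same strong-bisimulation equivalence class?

Bisimulation quotient by refinement:
  π0 = {{0,1,2,3,4,5,6,7}}
  π1 = {{0,4},{1},{2,3,5,6},{7}}
stable after 2 split(s): 4 block(s)
0∈{0,4}, 4∈{0,4}

Answer: BISIMILAR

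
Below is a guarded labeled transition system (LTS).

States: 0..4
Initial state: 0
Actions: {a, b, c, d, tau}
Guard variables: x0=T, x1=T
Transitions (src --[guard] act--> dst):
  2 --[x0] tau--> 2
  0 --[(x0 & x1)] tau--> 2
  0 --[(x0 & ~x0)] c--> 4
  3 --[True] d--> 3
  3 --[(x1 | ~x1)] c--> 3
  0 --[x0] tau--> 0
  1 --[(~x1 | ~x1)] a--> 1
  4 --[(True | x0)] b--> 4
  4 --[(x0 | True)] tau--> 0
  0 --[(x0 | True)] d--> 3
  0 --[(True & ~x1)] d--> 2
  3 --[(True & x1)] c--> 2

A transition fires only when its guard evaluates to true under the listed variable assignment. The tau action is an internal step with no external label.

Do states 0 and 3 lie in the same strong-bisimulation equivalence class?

Compute ~ classes (split until stable):
  round 0: {{0,1,2,3,4}}
  round 1: {{0},{1},{2},{3},{4}}
Fixed point at round 2; 5 class(es).
class of 0: {0}; class of 3: {3}

Answer: NOT BISIMILAR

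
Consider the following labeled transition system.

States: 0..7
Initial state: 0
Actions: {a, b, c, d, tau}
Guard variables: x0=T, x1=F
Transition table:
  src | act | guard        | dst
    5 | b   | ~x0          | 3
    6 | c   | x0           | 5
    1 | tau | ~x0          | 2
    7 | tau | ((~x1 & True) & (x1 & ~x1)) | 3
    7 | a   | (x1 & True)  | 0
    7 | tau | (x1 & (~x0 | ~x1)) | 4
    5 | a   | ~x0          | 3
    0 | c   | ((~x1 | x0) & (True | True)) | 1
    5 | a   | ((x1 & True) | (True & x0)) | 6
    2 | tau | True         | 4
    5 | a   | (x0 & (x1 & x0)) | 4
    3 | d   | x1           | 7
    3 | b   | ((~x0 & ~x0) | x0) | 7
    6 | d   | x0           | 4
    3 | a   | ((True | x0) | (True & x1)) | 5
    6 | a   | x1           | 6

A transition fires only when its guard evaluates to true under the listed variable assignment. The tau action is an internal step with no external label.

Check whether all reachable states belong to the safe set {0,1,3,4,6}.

Answer: INVARIANT HOLDS

Analysis:
Allowed set {0,1,3,4,6}
Reach set: {0,1}
  0: safe
  1: safe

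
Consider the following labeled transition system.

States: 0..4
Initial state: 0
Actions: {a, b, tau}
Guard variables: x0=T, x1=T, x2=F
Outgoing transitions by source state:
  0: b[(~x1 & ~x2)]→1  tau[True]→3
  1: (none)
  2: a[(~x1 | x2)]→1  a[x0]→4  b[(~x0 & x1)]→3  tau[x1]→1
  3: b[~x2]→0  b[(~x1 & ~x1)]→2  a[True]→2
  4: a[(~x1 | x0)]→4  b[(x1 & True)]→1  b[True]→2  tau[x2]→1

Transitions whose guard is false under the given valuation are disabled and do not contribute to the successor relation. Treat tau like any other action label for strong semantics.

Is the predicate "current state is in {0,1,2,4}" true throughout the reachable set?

Inv-set: {0,1,2,4}
R = {0,1,2,3,4}
  0: ✓
  1: ✓
  2: ✓
  3: ✗ unsafe
  4: ✓
counterexample path to 3: tau

Answer: INVARIANT VIOLATED at state 3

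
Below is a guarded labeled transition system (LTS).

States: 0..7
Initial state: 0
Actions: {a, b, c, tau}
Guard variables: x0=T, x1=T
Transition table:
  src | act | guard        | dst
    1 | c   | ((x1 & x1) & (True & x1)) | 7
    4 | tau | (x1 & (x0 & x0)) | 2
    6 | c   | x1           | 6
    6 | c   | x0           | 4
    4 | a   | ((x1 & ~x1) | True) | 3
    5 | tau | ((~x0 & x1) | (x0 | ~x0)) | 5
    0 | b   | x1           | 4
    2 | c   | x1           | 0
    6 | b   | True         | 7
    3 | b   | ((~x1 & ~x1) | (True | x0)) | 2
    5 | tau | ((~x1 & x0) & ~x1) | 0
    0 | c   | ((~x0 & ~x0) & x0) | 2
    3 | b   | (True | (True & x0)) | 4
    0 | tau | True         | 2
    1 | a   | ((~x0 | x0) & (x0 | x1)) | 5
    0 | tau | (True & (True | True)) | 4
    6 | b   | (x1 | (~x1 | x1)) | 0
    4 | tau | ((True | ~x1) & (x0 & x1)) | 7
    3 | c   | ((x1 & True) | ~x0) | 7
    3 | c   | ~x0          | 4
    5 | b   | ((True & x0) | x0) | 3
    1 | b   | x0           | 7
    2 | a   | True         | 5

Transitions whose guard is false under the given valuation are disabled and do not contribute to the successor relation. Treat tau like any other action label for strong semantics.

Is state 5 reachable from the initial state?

Answer: REACHABLE

Trace:
After dropping false guards: 20 live edges.
Layer 0: {0}
Layer 1: {2,4}  total {0,2,4}
Layer 2: {3,5,7}  total {0,2,3,4,5,7}
Reachable = {0,2,3,4,5,7}
witness 5: tau·a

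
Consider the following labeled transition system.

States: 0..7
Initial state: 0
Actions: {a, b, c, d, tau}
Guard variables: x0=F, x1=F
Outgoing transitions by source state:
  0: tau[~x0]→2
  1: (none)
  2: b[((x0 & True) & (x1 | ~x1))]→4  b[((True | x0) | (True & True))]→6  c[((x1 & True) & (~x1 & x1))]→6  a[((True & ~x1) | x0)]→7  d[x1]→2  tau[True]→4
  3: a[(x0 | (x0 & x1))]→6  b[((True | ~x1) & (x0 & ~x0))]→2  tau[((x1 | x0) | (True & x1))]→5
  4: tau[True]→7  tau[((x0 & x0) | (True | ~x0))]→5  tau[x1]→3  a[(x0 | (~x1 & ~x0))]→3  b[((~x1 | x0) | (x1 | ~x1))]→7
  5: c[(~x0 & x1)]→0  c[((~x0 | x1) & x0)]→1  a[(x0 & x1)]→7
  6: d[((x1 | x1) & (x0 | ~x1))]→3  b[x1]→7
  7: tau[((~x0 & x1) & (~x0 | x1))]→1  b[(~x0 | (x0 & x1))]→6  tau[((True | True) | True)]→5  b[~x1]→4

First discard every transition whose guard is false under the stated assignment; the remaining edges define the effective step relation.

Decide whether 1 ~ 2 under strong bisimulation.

Refine partition for ~:
  round 0: {{0,1,2,3,4,5,6,7}}
  round 1: {{0},{1,3,5,6},{2,4},{7}}
  round 2: {{0},{1,3,5,6},{2},{4},{7}}
5 equivalence class(es) (converged in 3)
class of 1: {1,3,5,6}; class of 2: {2}

Answer: NOT BISIMILAR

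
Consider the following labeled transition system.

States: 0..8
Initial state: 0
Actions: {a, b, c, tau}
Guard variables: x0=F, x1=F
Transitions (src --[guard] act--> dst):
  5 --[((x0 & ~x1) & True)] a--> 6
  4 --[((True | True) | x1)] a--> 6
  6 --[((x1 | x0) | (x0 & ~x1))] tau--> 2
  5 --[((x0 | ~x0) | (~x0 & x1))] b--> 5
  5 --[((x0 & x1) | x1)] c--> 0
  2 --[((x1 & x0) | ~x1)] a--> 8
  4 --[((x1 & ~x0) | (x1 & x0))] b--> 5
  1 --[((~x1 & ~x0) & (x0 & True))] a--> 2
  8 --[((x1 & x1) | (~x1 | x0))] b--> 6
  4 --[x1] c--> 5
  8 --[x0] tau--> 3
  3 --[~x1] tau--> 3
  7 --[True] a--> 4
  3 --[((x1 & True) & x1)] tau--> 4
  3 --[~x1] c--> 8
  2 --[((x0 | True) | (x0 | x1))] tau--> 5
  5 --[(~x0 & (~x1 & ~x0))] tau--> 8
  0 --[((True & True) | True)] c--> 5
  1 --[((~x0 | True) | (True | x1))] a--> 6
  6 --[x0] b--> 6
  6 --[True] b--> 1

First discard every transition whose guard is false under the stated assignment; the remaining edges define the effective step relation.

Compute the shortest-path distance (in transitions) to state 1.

Breadth-first toward 1:
  Layer 0: {0}
  Layer 1: {5}
  Layer 2: {8}
  Layer 3: {6}
  Layer 4: {1}
depth(1)=4, e.g. c·tau·b·b

Answer: 4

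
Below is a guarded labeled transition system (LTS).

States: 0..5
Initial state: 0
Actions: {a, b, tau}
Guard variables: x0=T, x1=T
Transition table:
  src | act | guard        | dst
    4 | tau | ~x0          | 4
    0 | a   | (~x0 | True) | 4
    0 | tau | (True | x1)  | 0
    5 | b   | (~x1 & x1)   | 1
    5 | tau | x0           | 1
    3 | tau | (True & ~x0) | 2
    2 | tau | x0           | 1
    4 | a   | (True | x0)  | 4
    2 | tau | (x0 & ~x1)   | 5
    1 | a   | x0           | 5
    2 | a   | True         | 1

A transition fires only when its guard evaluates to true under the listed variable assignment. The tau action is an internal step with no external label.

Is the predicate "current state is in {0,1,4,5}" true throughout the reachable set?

Inv-set: {0,1,4,5}
R = {0,4}
  0: ok
  4: ok

Answer: INVARIANT HOLDS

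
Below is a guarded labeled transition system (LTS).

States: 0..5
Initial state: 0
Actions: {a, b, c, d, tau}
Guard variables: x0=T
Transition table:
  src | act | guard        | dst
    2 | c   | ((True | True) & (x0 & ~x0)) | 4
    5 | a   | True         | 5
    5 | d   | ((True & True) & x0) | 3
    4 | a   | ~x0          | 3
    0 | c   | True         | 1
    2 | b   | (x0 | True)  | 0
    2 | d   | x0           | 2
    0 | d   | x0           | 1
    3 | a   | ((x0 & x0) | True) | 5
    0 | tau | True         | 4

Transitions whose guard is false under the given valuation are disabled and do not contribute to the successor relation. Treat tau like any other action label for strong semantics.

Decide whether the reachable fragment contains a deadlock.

Answer: DEADLOCK at state 1

Working:
R = {0,1,4}
  0: c→1  d→1  tau→4  [3 out]
  1: ∅  [deadlock]
  4: ∅  [deadlock]
witness 1: c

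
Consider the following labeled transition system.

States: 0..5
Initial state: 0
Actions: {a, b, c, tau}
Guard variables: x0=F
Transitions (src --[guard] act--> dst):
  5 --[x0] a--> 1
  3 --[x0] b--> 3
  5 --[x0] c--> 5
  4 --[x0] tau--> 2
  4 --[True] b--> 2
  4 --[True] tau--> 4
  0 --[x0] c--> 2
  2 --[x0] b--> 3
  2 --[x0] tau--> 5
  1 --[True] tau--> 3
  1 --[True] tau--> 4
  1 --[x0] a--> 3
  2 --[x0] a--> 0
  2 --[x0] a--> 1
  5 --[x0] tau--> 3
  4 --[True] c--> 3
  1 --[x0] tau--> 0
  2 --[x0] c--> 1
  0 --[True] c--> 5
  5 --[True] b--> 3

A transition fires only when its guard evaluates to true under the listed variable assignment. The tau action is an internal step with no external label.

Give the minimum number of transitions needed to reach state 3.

Layered search for 3:
  Layer 0: {0}
  Layer 1: {5}
  Layer 2: {3}
first hit 3 at d=2 via c·b

Answer: 2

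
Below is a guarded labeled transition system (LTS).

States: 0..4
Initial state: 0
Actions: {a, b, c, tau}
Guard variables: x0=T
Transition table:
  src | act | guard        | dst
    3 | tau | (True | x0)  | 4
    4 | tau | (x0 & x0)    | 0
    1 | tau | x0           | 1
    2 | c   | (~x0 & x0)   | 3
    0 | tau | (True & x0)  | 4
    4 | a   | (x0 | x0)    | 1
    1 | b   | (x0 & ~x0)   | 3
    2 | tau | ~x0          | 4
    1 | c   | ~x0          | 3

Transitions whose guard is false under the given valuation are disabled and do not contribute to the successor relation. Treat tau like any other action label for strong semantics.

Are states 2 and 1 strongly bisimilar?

Answer: NOT BISIMILAR

Working:
Bisimulation quotient by refinement:
  π0 = {{0,1,2,3,4}}
  π1 = {{0,1,3},{2},{4}}
  π2 = {{0,3},{1},{2},{4}}
Fixed point at round 3; 4 class(es).
class of 2: {2}; class of 1: {1}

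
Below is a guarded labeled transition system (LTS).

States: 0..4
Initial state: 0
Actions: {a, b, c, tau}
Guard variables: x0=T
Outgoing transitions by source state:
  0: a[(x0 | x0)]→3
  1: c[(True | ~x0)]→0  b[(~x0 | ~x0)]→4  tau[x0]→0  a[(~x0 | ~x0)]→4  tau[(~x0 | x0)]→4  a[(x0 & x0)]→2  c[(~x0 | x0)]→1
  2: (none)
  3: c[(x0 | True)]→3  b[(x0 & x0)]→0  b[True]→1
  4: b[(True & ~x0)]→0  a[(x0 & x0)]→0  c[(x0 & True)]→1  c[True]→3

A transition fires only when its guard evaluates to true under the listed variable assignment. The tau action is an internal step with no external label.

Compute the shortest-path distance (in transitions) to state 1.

Breadth-first toward 1:
  Layer 0: {0}
  Layer 1: {3}
  Layer 2: {1}
depth(1)=2, e.g. a·b

Answer: 2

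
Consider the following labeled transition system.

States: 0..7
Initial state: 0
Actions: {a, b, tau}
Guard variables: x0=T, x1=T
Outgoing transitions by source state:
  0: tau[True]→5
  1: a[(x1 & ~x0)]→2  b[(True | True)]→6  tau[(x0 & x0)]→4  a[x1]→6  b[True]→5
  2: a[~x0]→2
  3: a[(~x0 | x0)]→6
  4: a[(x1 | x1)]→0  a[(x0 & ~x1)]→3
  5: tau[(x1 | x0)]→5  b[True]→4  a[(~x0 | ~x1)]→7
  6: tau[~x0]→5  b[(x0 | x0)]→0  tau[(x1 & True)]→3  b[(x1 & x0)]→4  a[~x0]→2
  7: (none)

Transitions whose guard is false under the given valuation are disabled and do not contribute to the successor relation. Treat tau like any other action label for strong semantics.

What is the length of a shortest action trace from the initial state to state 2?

Answer: UNREACHABLE

Analysis:
Layered search for 2:
  Layer 0: {0}
  Layer 1: {5}
  Layer 2: {4}
2 never appears.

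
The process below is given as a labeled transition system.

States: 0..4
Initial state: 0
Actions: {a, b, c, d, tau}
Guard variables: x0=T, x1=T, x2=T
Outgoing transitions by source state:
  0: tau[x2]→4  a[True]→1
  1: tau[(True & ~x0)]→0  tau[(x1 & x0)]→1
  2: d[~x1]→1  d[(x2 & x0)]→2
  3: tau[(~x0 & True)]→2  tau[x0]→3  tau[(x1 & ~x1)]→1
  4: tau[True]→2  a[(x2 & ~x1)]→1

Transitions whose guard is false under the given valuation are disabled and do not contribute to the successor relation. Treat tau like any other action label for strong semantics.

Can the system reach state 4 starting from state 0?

Guard filter leaves 6 enabled edge(s).
depth 0: {0}
depth 1: {1,4}  cumulative {0,1,4}
depth 2: {2}  cumulative {0,1,2,4}
Reach set: {0,1,2,4}
trace reaching 4: tau

Answer: REACHABLE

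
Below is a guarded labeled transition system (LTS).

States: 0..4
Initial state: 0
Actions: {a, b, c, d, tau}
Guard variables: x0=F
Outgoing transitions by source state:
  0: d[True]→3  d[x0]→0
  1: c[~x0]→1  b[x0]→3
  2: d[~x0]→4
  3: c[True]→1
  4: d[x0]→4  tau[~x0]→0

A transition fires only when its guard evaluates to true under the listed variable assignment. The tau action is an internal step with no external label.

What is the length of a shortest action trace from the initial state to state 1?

Layered search for 1:
  L0 = {0}
  L1 = {3}
  L2 = {1}
first hit 1 at d=2 via d·c

Answer: 2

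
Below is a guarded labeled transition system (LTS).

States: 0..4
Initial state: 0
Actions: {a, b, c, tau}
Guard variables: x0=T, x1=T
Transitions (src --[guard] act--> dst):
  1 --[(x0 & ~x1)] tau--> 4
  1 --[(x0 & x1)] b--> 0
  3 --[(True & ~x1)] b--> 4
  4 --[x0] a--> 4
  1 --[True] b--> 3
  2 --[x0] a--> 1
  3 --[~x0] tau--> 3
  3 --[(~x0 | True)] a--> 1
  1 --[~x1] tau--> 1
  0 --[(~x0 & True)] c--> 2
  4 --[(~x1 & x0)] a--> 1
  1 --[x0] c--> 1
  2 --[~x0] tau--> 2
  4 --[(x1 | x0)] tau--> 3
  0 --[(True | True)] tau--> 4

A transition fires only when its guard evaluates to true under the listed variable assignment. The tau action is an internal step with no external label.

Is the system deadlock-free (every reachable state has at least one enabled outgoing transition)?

Answer: DEADLOCK-FREE

Working:
Reachable = {0,1,3,4}
  0: tau→4  [1 exit(s)]
  1: b→0  b→3  c→1  [3 exit(s)]
  3: a→1  [1 exit(s)]
  4: a→4  tau→3  [2 exit(s)]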